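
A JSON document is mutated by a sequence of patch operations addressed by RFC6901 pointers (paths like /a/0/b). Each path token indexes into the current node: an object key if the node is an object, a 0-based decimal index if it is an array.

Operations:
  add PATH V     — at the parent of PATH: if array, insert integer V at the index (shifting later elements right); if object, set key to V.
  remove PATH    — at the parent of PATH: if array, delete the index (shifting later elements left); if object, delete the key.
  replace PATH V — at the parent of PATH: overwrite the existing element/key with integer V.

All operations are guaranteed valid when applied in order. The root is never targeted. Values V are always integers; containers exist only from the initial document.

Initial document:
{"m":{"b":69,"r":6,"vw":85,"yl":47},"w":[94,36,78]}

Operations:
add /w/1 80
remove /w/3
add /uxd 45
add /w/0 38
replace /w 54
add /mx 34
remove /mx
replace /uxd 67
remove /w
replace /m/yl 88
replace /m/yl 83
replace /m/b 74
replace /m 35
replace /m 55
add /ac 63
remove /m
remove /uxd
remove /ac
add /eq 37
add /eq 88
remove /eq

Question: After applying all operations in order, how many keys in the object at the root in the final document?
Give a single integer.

After op 1 (add /w/1 80): {"m":{"b":69,"r":6,"vw":85,"yl":47},"w":[94,80,36,78]}
After op 2 (remove /w/3): {"m":{"b":69,"r":6,"vw":85,"yl":47},"w":[94,80,36]}
After op 3 (add /uxd 45): {"m":{"b":69,"r":6,"vw":85,"yl":47},"uxd":45,"w":[94,80,36]}
After op 4 (add /w/0 38): {"m":{"b":69,"r":6,"vw":85,"yl":47},"uxd":45,"w":[38,94,80,36]}
After op 5 (replace /w 54): {"m":{"b":69,"r":6,"vw":85,"yl":47},"uxd":45,"w":54}
After op 6 (add /mx 34): {"m":{"b":69,"r":6,"vw":85,"yl":47},"mx":34,"uxd":45,"w":54}
After op 7 (remove /mx): {"m":{"b":69,"r":6,"vw":85,"yl":47},"uxd":45,"w":54}
After op 8 (replace /uxd 67): {"m":{"b":69,"r":6,"vw":85,"yl":47},"uxd":67,"w":54}
After op 9 (remove /w): {"m":{"b":69,"r":6,"vw":85,"yl":47},"uxd":67}
After op 10 (replace /m/yl 88): {"m":{"b":69,"r":6,"vw":85,"yl":88},"uxd":67}
After op 11 (replace /m/yl 83): {"m":{"b":69,"r":6,"vw":85,"yl":83},"uxd":67}
After op 12 (replace /m/b 74): {"m":{"b":74,"r":6,"vw":85,"yl":83},"uxd":67}
After op 13 (replace /m 35): {"m":35,"uxd":67}
After op 14 (replace /m 55): {"m":55,"uxd":67}
After op 15 (add /ac 63): {"ac":63,"m":55,"uxd":67}
After op 16 (remove /m): {"ac":63,"uxd":67}
After op 17 (remove /uxd): {"ac":63}
After op 18 (remove /ac): {}
After op 19 (add /eq 37): {"eq":37}
After op 20 (add /eq 88): {"eq":88}
After op 21 (remove /eq): {}
Size at the root: 0

Answer: 0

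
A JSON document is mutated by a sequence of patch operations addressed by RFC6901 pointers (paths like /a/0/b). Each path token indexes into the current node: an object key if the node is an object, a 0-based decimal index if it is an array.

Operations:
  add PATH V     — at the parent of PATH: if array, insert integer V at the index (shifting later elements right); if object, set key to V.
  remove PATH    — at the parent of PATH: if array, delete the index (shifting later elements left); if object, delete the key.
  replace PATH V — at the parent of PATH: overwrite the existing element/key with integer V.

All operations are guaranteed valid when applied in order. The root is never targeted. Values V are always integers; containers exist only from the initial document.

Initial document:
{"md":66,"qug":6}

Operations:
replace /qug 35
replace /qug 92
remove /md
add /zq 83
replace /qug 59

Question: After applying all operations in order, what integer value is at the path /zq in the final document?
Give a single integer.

Answer: 83

Derivation:
After op 1 (replace /qug 35): {"md":66,"qug":35}
After op 2 (replace /qug 92): {"md":66,"qug":92}
After op 3 (remove /md): {"qug":92}
After op 4 (add /zq 83): {"qug":92,"zq":83}
After op 5 (replace /qug 59): {"qug":59,"zq":83}
Value at /zq: 83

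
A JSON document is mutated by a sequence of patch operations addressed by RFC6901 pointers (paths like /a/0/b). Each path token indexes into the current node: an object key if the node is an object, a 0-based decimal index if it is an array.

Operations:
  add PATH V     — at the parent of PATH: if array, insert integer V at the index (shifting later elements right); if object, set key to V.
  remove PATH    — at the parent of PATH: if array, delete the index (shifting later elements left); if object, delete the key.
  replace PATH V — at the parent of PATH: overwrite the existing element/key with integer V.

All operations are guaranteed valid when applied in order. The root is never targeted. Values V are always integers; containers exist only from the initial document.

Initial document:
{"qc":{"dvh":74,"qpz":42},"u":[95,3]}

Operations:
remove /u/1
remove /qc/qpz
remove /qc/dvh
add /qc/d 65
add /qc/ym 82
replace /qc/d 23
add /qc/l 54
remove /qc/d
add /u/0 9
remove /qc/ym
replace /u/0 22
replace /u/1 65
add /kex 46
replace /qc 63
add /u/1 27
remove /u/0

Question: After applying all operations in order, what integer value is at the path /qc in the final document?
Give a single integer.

Answer: 63

Derivation:
After op 1 (remove /u/1): {"qc":{"dvh":74,"qpz":42},"u":[95]}
After op 2 (remove /qc/qpz): {"qc":{"dvh":74},"u":[95]}
After op 3 (remove /qc/dvh): {"qc":{},"u":[95]}
After op 4 (add /qc/d 65): {"qc":{"d":65},"u":[95]}
After op 5 (add /qc/ym 82): {"qc":{"d":65,"ym":82},"u":[95]}
After op 6 (replace /qc/d 23): {"qc":{"d":23,"ym":82},"u":[95]}
After op 7 (add /qc/l 54): {"qc":{"d":23,"l":54,"ym":82},"u":[95]}
After op 8 (remove /qc/d): {"qc":{"l":54,"ym":82},"u":[95]}
After op 9 (add /u/0 9): {"qc":{"l":54,"ym":82},"u":[9,95]}
After op 10 (remove /qc/ym): {"qc":{"l":54},"u":[9,95]}
After op 11 (replace /u/0 22): {"qc":{"l":54},"u":[22,95]}
After op 12 (replace /u/1 65): {"qc":{"l":54},"u":[22,65]}
After op 13 (add /kex 46): {"kex":46,"qc":{"l":54},"u":[22,65]}
After op 14 (replace /qc 63): {"kex":46,"qc":63,"u":[22,65]}
After op 15 (add /u/1 27): {"kex":46,"qc":63,"u":[22,27,65]}
After op 16 (remove /u/0): {"kex":46,"qc":63,"u":[27,65]}
Value at /qc: 63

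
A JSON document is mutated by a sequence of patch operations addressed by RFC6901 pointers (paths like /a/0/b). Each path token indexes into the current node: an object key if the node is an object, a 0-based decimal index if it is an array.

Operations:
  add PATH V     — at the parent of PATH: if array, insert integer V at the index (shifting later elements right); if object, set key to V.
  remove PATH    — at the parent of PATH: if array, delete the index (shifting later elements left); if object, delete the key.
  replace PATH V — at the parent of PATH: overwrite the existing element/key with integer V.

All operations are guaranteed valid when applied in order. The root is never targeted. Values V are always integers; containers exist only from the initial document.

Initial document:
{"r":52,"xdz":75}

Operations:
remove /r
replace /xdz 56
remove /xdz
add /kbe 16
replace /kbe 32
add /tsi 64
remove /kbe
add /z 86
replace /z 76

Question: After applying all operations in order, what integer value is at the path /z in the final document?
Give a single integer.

After op 1 (remove /r): {"xdz":75}
After op 2 (replace /xdz 56): {"xdz":56}
After op 3 (remove /xdz): {}
After op 4 (add /kbe 16): {"kbe":16}
After op 5 (replace /kbe 32): {"kbe":32}
After op 6 (add /tsi 64): {"kbe":32,"tsi":64}
After op 7 (remove /kbe): {"tsi":64}
After op 8 (add /z 86): {"tsi":64,"z":86}
After op 9 (replace /z 76): {"tsi":64,"z":76}
Value at /z: 76

Answer: 76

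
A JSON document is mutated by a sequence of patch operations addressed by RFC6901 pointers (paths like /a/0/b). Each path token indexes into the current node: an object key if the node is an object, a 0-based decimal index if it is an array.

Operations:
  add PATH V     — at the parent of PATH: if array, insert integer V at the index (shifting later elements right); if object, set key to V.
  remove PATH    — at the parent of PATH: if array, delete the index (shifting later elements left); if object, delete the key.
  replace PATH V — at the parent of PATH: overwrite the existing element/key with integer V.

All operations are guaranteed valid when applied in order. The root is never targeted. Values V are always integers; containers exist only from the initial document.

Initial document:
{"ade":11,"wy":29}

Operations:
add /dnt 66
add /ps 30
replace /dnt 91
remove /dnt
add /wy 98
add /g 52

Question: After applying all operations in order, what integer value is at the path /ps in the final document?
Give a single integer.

Answer: 30

Derivation:
After op 1 (add /dnt 66): {"ade":11,"dnt":66,"wy":29}
After op 2 (add /ps 30): {"ade":11,"dnt":66,"ps":30,"wy":29}
After op 3 (replace /dnt 91): {"ade":11,"dnt":91,"ps":30,"wy":29}
After op 4 (remove /dnt): {"ade":11,"ps":30,"wy":29}
After op 5 (add /wy 98): {"ade":11,"ps":30,"wy":98}
After op 6 (add /g 52): {"ade":11,"g":52,"ps":30,"wy":98}
Value at /ps: 30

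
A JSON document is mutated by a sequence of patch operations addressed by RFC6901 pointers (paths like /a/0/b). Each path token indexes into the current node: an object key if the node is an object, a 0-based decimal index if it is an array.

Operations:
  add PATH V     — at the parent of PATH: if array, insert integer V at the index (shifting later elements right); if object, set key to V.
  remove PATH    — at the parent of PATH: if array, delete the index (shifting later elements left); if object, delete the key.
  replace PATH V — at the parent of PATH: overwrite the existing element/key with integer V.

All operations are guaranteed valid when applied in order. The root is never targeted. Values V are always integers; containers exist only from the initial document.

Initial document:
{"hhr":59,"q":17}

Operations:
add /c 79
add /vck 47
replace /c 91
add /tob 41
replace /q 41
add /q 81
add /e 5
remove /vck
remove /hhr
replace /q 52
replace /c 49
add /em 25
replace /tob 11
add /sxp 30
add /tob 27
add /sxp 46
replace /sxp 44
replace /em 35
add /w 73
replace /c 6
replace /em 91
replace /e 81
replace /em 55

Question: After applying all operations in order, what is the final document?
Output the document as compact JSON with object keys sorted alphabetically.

After op 1 (add /c 79): {"c":79,"hhr":59,"q":17}
After op 2 (add /vck 47): {"c":79,"hhr":59,"q":17,"vck":47}
After op 3 (replace /c 91): {"c":91,"hhr":59,"q":17,"vck":47}
After op 4 (add /tob 41): {"c":91,"hhr":59,"q":17,"tob":41,"vck":47}
After op 5 (replace /q 41): {"c":91,"hhr":59,"q":41,"tob":41,"vck":47}
After op 6 (add /q 81): {"c":91,"hhr":59,"q":81,"tob":41,"vck":47}
After op 7 (add /e 5): {"c":91,"e":5,"hhr":59,"q":81,"tob":41,"vck":47}
After op 8 (remove /vck): {"c":91,"e":5,"hhr":59,"q":81,"tob":41}
After op 9 (remove /hhr): {"c":91,"e":5,"q":81,"tob":41}
After op 10 (replace /q 52): {"c":91,"e":5,"q":52,"tob":41}
After op 11 (replace /c 49): {"c":49,"e":5,"q":52,"tob":41}
After op 12 (add /em 25): {"c":49,"e":5,"em":25,"q":52,"tob":41}
After op 13 (replace /tob 11): {"c":49,"e":5,"em":25,"q":52,"tob":11}
After op 14 (add /sxp 30): {"c":49,"e":5,"em":25,"q":52,"sxp":30,"tob":11}
After op 15 (add /tob 27): {"c":49,"e":5,"em":25,"q":52,"sxp":30,"tob":27}
After op 16 (add /sxp 46): {"c":49,"e":5,"em":25,"q":52,"sxp":46,"tob":27}
After op 17 (replace /sxp 44): {"c":49,"e":5,"em":25,"q":52,"sxp":44,"tob":27}
After op 18 (replace /em 35): {"c":49,"e":5,"em":35,"q":52,"sxp":44,"tob":27}
After op 19 (add /w 73): {"c":49,"e":5,"em":35,"q":52,"sxp":44,"tob":27,"w":73}
After op 20 (replace /c 6): {"c":6,"e":5,"em":35,"q":52,"sxp":44,"tob":27,"w":73}
After op 21 (replace /em 91): {"c":6,"e":5,"em":91,"q":52,"sxp":44,"tob":27,"w":73}
After op 22 (replace /e 81): {"c":6,"e":81,"em":91,"q":52,"sxp":44,"tob":27,"w":73}
After op 23 (replace /em 55): {"c":6,"e":81,"em":55,"q":52,"sxp":44,"tob":27,"w":73}

Answer: {"c":6,"e":81,"em":55,"q":52,"sxp":44,"tob":27,"w":73}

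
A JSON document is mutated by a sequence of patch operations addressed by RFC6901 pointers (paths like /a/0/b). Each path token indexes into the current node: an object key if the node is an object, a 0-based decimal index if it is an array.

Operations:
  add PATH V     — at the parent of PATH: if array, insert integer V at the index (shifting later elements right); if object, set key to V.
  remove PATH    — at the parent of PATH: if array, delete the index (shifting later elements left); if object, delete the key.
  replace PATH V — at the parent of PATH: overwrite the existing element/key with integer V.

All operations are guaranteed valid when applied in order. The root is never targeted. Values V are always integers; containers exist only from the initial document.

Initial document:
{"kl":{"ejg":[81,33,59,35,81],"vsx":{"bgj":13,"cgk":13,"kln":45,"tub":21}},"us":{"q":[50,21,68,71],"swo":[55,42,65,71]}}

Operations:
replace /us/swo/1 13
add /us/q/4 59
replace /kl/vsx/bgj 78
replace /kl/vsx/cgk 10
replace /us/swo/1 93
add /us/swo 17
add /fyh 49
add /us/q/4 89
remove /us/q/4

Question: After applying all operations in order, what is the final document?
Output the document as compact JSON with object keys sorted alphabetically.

After op 1 (replace /us/swo/1 13): {"kl":{"ejg":[81,33,59,35,81],"vsx":{"bgj":13,"cgk":13,"kln":45,"tub":21}},"us":{"q":[50,21,68,71],"swo":[55,13,65,71]}}
After op 2 (add /us/q/4 59): {"kl":{"ejg":[81,33,59,35,81],"vsx":{"bgj":13,"cgk":13,"kln":45,"tub":21}},"us":{"q":[50,21,68,71,59],"swo":[55,13,65,71]}}
After op 3 (replace /kl/vsx/bgj 78): {"kl":{"ejg":[81,33,59,35,81],"vsx":{"bgj":78,"cgk":13,"kln":45,"tub":21}},"us":{"q":[50,21,68,71,59],"swo":[55,13,65,71]}}
After op 4 (replace /kl/vsx/cgk 10): {"kl":{"ejg":[81,33,59,35,81],"vsx":{"bgj":78,"cgk":10,"kln":45,"tub":21}},"us":{"q":[50,21,68,71,59],"swo":[55,13,65,71]}}
After op 5 (replace /us/swo/1 93): {"kl":{"ejg":[81,33,59,35,81],"vsx":{"bgj":78,"cgk":10,"kln":45,"tub":21}},"us":{"q":[50,21,68,71,59],"swo":[55,93,65,71]}}
After op 6 (add /us/swo 17): {"kl":{"ejg":[81,33,59,35,81],"vsx":{"bgj":78,"cgk":10,"kln":45,"tub":21}},"us":{"q":[50,21,68,71,59],"swo":17}}
After op 7 (add /fyh 49): {"fyh":49,"kl":{"ejg":[81,33,59,35,81],"vsx":{"bgj":78,"cgk":10,"kln":45,"tub":21}},"us":{"q":[50,21,68,71,59],"swo":17}}
After op 8 (add /us/q/4 89): {"fyh":49,"kl":{"ejg":[81,33,59,35,81],"vsx":{"bgj":78,"cgk":10,"kln":45,"tub":21}},"us":{"q":[50,21,68,71,89,59],"swo":17}}
After op 9 (remove /us/q/4): {"fyh":49,"kl":{"ejg":[81,33,59,35,81],"vsx":{"bgj":78,"cgk":10,"kln":45,"tub":21}},"us":{"q":[50,21,68,71,59],"swo":17}}

Answer: {"fyh":49,"kl":{"ejg":[81,33,59,35,81],"vsx":{"bgj":78,"cgk":10,"kln":45,"tub":21}},"us":{"q":[50,21,68,71,59],"swo":17}}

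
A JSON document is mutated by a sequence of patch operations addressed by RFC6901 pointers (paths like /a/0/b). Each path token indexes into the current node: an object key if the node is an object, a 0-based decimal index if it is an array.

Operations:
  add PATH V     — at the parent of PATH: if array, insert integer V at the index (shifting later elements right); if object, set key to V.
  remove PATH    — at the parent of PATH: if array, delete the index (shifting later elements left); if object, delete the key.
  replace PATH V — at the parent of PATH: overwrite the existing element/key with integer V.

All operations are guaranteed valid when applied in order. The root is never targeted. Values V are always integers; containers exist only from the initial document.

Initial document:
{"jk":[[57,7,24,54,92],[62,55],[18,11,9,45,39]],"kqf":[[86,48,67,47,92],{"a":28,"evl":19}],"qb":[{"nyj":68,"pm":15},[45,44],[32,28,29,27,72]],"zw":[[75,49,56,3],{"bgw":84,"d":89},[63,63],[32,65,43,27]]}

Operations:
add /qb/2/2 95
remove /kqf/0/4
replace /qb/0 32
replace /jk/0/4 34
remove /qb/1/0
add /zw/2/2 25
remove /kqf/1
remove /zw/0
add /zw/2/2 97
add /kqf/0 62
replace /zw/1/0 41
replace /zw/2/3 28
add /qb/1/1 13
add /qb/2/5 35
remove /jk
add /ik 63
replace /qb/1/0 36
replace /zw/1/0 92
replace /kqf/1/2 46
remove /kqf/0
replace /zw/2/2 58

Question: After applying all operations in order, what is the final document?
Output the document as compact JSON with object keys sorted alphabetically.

After op 1 (add /qb/2/2 95): {"jk":[[57,7,24,54,92],[62,55],[18,11,9,45,39]],"kqf":[[86,48,67,47,92],{"a":28,"evl":19}],"qb":[{"nyj":68,"pm":15},[45,44],[32,28,95,29,27,72]],"zw":[[75,49,56,3],{"bgw":84,"d":89},[63,63],[32,65,43,27]]}
After op 2 (remove /kqf/0/4): {"jk":[[57,7,24,54,92],[62,55],[18,11,9,45,39]],"kqf":[[86,48,67,47],{"a":28,"evl":19}],"qb":[{"nyj":68,"pm":15},[45,44],[32,28,95,29,27,72]],"zw":[[75,49,56,3],{"bgw":84,"d":89},[63,63],[32,65,43,27]]}
After op 3 (replace /qb/0 32): {"jk":[[57,7,24,54,92],[62,55],[18,11,9,45,39]],"kqf":[[86,48,67,47],{"a":28,"evl":19}],"qb":[32,[45,44],[32,28,95,29,27,72]],"zw":[[75,49,56,3],{"bgw":84,"d":89},[63,63],[32,65,43,27]]}
After op 4 (replace /jk/0/4 34): {"jk":[[57,7,24,54,34],[62,55],[18,11,9,45,39]],"kqf":[[86,48,67,47],{"a":28,"evl":19}],"qb":[32,[45,44],[32,28,95,29,27,72]],"zw":[[75,49,56,3],{"bgw":84,"d":89},[63,63],[32,65,43,27]]}
After op 5 (remove /qb/1/0): {"jk":[[57,7,24,54,34],[62,55],[18,11,9,45,39]],"kqf":[[86,48,67,47],{"a":28,"evl":19}],"qb":[32,[44],[32,28,95,29,27,72]],"zw":[[75,49,56,3],{"bgw":84,"d":89},[63,63],[32,65,43,27]]}
After op 6 (add /zw/2/2 25): {"jk":[[57,7,24,54,34],[62,55],[18,11,9,45,39]],"kqf":[[86,48,67,47],{"a":28,"evl":19}],"qb":[32,[44],[32,28,95,29,27,72]],"zw":[[75,49,56,3],{"bgw":84,"d":89},[63,63,25],[32,65,43,27]]}
After op 7 (remove /kqf/1): {"jk":[[57,7,24,54,34],[62,55],[18,11,9,45,39]],"kqf":[[86,48,67,47]],"qb":[32,[44],[32,28,95,29,27,72]],"zw":[[75,49,56,3],{"bgw":84,"d":89},[63,63,25],[32,65,43,27]]}
After op 8 (remove /zw/0): {"jk":[[57,7,24,54,34],[62,55],[18,11,9,45,39]],"kqf":[[86,48,67,47]],"qb":[32,[44],[32,28,95,29,27,72]],"zw":[{"bgw":84,"d":89},[63,63,25],[32,65,43,27]]}
After op 9 (add /zw/2/2 97): {"jk":[[57,7,24,54,34],[62,55],[18,11,9,45,39]],"kqf":[[86,48,67,47]],"qb":[32,[44],[32,28,95,29,27,72]],"zw":[{"bgw":84,"d":89},[63,63,25],[32,65,97,43,27]]}
After op 10 (add /kqf/0 62): {"jk":[[57,7,24,54,34],[62,55],[18,11,9,45,39]],"kqf":[62,[86,48,67,47]],"qb":[32,[44],[32,28,95,29,27,72]],"zw":[{"bgw":84,"d":89},[63,63,25],[32,65,97,43,27]]}
After op 11 (replace /zw/1/0 41): {"jk":[[57,7,24,54,34],[62,55],[18,11,9,45,39]],"kqf":[62,[86,48,67,47]],"qb":[32,[44],[32,28,95,29,27,72]],"zw":[{"bgw":84,"d":89},[41,63,25],[32,65,97,43,27]]}
After op 12 (replace /zw/2/3 28): {"jk":[[57,7,24,54,34],[62,55],[18,11,9,45,39]],"kqf":[62,[86,48,67,47]],"qb":[32,[44],[32,28,95,29,27,72]],"zw":[{"bgw":84,"d":89},[41,63,25],[32,65,97,28,27]]}
After op 13 (add /qb/1/1 13): {"jk":[[57,7,24,54,34],[62,55],[18,11,9,45,39]],"kqf":[62,[86,48,67,47]],"qb":[32,[44,13],[32,28,95,29,27,72]],"zw":[{"bgw":84,"d":89},[41,63,25],[32,65,97,28,27]]}
After op 14 (add /qb/2/5 35): {"jk":[[57,7,24,54,34],[62,55],[18,11,9,45,39]],"kqf":[62,[86,48,67,47]],"qb":[32,[44,13],[32,28,95,29,27,35,72]],"zw":[{"bgw":84,"d":89},[41,63,25],[32,65,97,28,27]]}
After op 15 (remove /jk): {"kqf":[62,[86,48,67,47]],"qb":[32,[44,13],[32,28,95,29,27,35,72]],"zw":[{"bgw":84,"d":89},[41,63,25],[32,65,97,28,27]]}
After op 16 (add /ik 63): {"ik":63,"kqf":[62,[86,48,67,47]],"qb":[32,[44,13],[32,28,95,29,27,35,72]],"zw":[{"bgw":84,"d":89},[41,63,25],[32,65,97,28,27]]}
After op 17 (replace /qb/1/0 36): {"ik":63,"kqf":[62,[86,48,67,47]],"qb":[32,[36,13],[32,28,95,29,27,35,72]],"zw":[{"bgw":84,"d":89},[41,63,25],[32,65,97,28,27]]}
After op 18 (replace /zw/1/0 92): {"ik":63,"kqf":[62,[86,48,67,47]],"qb":[32,[36,13],[32,28,95,29,27,35,72]],"zw":[{"bgw":84,"d":89},[92,63,25],[32,65,97,28,27]]}
After op 19 (replace /kqf/1/2 46): {"ik":63,"kqf":[62,[86,48,46,47]],"qb":[32,[36,13],[32,28,95,29,27,35,72]],"zw":[{"bgw":84,"d":89},[92,63,25],[32,65,97,28,27]]}
After op 20 (remove /kqf/0): {"ik":63,"kqf":[[86,48,46,47]],"qb":[32,[36,13],[32,28,95,29,27,35,72]],"zw":[{"bgw":84,"d":89},[92,63,25],[32,65,97,28,27]]}
After op 21 (replace /zw/2/2 58): {"ik":63,"kqf":[[86,48,46,47]],"qb":[32,[36,13],[32,28,95,29,27,35,72]],"zw":[{"bgw":84,"d":89},[92,63,25],[32,65,58,28,27]]}

Answer: {"ik":63,"kqf":[[86,48,46,47]],"qb":[32,[36,13],[32,28,95,29,27,35,72]],"zw":[{"bgw":84,"d":89},[92,63,25],[32,65,58,28,27]]}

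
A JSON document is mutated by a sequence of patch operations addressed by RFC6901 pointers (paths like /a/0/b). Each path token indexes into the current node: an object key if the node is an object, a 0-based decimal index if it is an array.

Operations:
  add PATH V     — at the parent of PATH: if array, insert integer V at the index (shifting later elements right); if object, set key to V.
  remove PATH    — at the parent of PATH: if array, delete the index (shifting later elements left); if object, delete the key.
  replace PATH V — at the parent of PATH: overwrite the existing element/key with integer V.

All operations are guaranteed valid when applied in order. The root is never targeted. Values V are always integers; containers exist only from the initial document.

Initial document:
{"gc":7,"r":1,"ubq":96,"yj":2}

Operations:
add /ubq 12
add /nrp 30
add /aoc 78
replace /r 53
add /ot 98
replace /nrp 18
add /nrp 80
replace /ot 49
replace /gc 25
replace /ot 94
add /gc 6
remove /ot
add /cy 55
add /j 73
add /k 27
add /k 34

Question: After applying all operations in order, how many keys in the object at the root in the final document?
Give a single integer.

After op 1 (add /ubq 12): {"gc":7,"r":1,"ubq":12,"yj":2}
After op 2 (add /nrp 30): {"gc":7,"nrp":30,"r":1,"ubq":12,"yj":2}
After op 3 (add /aoc 78): {"aoc":78,"gc":7,"nrp":30,"r":1,"ubq":12,"yj":2}
After op 4 (replace /r 53): {"aoc":78,"gc":7,"nrp":30,"r":53,"ubq":12,"yj":2}
After op 5 (add /ot 98): {"aoc":78,"gc":7,"nrp":30,"ot":98,"r":53,"ubq":12,"yj":2}
After op 6 (replace /nrp 18): {"aoc":78,"gc":7,"nrp":18,"ot":98,"r":53,"ubq":12,"yj":2}
After op 7 (add /nrp 80): {"aoc":78,"gc":7,"nrp":80,"ot":98,"r":53,"ubq":12,"yj":2}
After op 8 (replace /ot 49): {"aoc":78,"gc":7,"nrp":80,"ot":49,"r":53,"ubq":12,"yj":2}
After op 9 (replace /gc 25): {"aoc":78,"gc":25,"nrp":80,"ot":49,"r":53,"ubq":12,"yj":2}
After op 10 (replace /ot 94): {"aoc":78,"gc":25,"nrp":80,"ot":94,"r":53,"ubq":12,"yj":2}
After op 11 (add /gc 6): {"aoc":78,"gc":6,"nrp":80,"ot":94,"r":53,"ubq":12,"yj":2}
After op 12 (remove /ot): {"aoc":78,"gc":6,"nrp":80,"r":53,"ubq":12,"yj":2}
After op 13 (add /cy 55): {"aoc":78,"cy":55,"gc":6,"nrp":80,"r":53,"ubq":12,"yj":2}
After op 14 (add /j 73): {"aoc":78,"cy":55,"gc":6,"j":73,"nrp":80,"r":53,"ubq":12,"yj":2}
After op 15 (add /k 27): {"aoc":78,"cy":55,"gc":6,"j":73,"k":27,"nrp":80,"r":53,"ubq":12,"yj":2}
After op 16 (add /k 34): {"aoc":78,"cy":55,"gc":6,"j":73,"k":34,"nrp":80,"r":53,"ubq":12,"yj":2}
Size at the root: 9

Answer: 9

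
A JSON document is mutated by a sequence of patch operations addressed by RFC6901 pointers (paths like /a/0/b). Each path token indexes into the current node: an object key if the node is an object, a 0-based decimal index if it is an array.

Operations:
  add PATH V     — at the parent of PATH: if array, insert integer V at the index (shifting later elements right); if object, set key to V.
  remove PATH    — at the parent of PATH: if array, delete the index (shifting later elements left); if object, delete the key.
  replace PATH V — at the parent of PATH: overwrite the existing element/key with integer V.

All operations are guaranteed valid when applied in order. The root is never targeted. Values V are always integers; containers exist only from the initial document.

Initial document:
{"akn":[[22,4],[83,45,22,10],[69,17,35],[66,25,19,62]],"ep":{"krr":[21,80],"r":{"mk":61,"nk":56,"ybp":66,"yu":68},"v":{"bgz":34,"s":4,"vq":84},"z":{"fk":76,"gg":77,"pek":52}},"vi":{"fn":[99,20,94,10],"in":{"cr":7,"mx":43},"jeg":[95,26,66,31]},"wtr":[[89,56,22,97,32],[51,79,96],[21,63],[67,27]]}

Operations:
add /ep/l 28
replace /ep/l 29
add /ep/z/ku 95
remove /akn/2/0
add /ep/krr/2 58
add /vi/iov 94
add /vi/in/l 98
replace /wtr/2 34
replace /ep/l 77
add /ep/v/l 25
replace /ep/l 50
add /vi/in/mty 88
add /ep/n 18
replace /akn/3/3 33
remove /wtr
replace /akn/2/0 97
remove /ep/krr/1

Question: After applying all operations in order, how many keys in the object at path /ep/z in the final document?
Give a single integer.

Answer: 4

Derivation:
After op 1 (add /ep/l 28): {"akn":[[22,4],[83,45,22,10],[69,17,35],[66,25,19,62]],"ep":{"krr":[21,80],"l":28,"r":{"mk":61,"nk":56,"ybp":66,"yu":68},"v":{"bgz":34,"s":4,"vq":84},"z":{"fk":76,"gg":77,"pek":52}},"vi":{"fn":[99,20,94,10],"in":{"cr":7,"mx":43},"jeg":[95,26,66,31]},"wtr":[[89,56,22,97,32],[51,79,96],[21,63],[67,27]]}
After op 2 (replace /ep/l 29): {"akn":[[22,4],[83,45,22,10],[69,17,35],[66,25,19,62]],"ep":{"krr":[21,80],"l":29,"r":{"mk":61,"nk":56,"ybp":66,"yu":68},"v":{"bgz":34,"s":4,"vq":84},"z":{"fk":76,"gg":77,"pek":52}},"vi":{"fn":[99,20,94,10],"in":{"cr":7,"mx":43},"jeg":[95,26,66,31]},"wtr":[[89,56,22,97,32],[51,79,96],[21,63],[67,27]]}
After op 3 (add /ep/z/ku 95): {"akn":[[22,4],[83,45,22,10],[69,17,35],[66,25,19,62]],"ep":{"krr":[21,80],"l":29,"r":{"mk":61,"nk":56,"ybp":66,"yu":68},"v":{"bgz":34,"s":4,"vq":84},"z":{"fk":76,"gg":77,"ku":95,"pek":52}},"vi":{"fn":[99,20,94,10],"in":{"cr":7,"mx":43},"jeg":[95,26,66,31]},"wtr":[[89,56,22,97,32],[51,79,96],[21,63],[67,27]]}
After op 4 (remove /akn/2/0): {"akn":[[22,4],[83,45,22,10],[17,35],[66,25,19,62]],"ep":{"krr":[21,80],"l":29,"r":{"mk":61,"nk":56,"ybp":66,"yu":68},"v":{"bgz":34,"s":4,"vq":84},"z":{"fk":76,"gg":77,"ku":95,"pek":52}},"vi":{"fn":[99,20,94,10],"in":{"cr":7,"mx":43},"jeg":[95,26,66,31]},"wtr":[[89,56,22,97,32],[51,79,96],[21,63],[67,27]]}
After op 5 (add /ep/krr/2 58): {"akn":[[22,4],[83,45,22,10],[17,35],[66,25,19,62]],"ep":{"krr":[21,80,58],"l":29,"r":{"mk":61,"nk":56,"ybp":66,"yu":68},"v":{"bgz":34,"s":4,"vq":84},"z":{"fk":76,"gg":77,"ku":95,"pek":52}},"vi":{"fn":[99,20,94,10],"in":{"cr":7,"mx":43},"jeg":[95,26,66,31]},"wtr":[[89,56,22,97,32],[51,79,96],[21,63],[67,27]]}
After op 6 (add /vi/iov 94): {"akn":[[22,4],[83,45,22,10],[17,35],[66,25,19,62]],"ep":{"krr":[21,80,58],"l":29,"r":{"mk":61,"nk":56,"ybp":66,"yu":68},"v":{"bgz":34,"s":4,"vq":84},"z":{"fk":76,"gg":77,"ku":95,"pek":52}},"vi":{"fn":[99,20,94,10],"in":{"cr":7,"mx":43},"iov":94,"jeg":[95,26,66,31]},"wtr":[[89,56,22,97,32],[51,79,96],[21,63],[67,27]]}
After op 7 (add /vi/in/l 98): {"akn":[[22,4],[83,45,22,10],[17,35],[66,25,19,62]],"ep":{"krr":[21,80,58],"l":29,"r":{"mk":61,"nk":56,"ybp":66,"yu":68},"v":{"bgz":34,"s":4,"vq":84},"z":{"fk":76,"gg":77,"ku":95,"pek":52}},"vi":{"fn":[99,20,94,10],"in":{"cr":7,"l":98,"mx":43},"iov":94,"jeg":[95,26,66,31]},"wtr":[[89,56,22,97,32],[51,79,96],[21,63],[67,27]]}
After op 8 (replace /wtr/2 34): {"akn":[[22,4],[83,45,22,10],[17,35],[66,25,19,62]],"ep":{"krr":[21,80,58],"l":29,"r":{"mk":61,"nk":56,"ybp":66,"yu":68},"v":{"bgz":34,"s":4,"vq":84},"z":{"fk":76,"gg":77,"ku":95,"pek":52}},"vi":{"fn":[99,20,94,10],"in":{"cr":7,"l":98,"mx":43},"iov":94,"jeg":[95,26,66,31]},"wtr":[[89,56,22,97,32],[51,79,96],34,[67,27]]}
After op 9 (replace /ep/l 77): {"akn":[[22,4],[83,45,22,10],[17,35],[66,25,19,62]],"ep":{"krr":[21,80,58],"l":77,"r":{"mk":61,"nk":56,"ybp":66,"yu":68},"v":{"bgz":34,"s":4,"vq":84},"z":{"fk":76,"gg":77,"ku":95,"pek":52}},"vi":{"fn":[99,20,94,10],"in":{"cr":7,"l":98,"mx":43},"iov":94,"jeg":[95,26,66,31]},"wtr":[[89,56,22,97,32],[51,79,96],34,[67,27]]}
After op 10 (add /ep/v/l 25): {"akn":[[22,4],[83,45,22,10],[17,35],[66,25,19,62]],"ep":{"krr":[21,80,58],"l":77,"r":{"mk":61,"nk":56,"ybp":66,"yu":68},"v":{"bgz":34,"l":25,"s":4,"vq":84},"z":{"fk":76,"gg":77,"ku":95,"pek":52}},"vi":{"fn":[99,20,94,10],"in":{"cr":7,"l":98,"mx":43},"iov":94,"jeg":[95,26,66,31]},"wtr":[[89,56,22,97,32],[51,79,96],34,[67,27]]}
After op 11 (replace /ep/l 50): {"akn":[[22,4],[83,45,22,10],[17,35],[66,25,19,62]],"ep":{"krr":[21,80,58],"l":50,"r":{"mk":61,"nk":56,"ybp":66,"yu":68},"v":{"bgz":34,"l":25,"s":4,"vq":84},"z":{"fk":76,"gg":77,"ku":95,"pek":52}},"vi":{"fn":[99,20,94,10],"in":{"cr":7,"l":98,"mx":43},"iov":94,"jeg":[95,26,66,31]},"wtr":[[89,56,22,97,32],[51,79,96],34,[67,27]]}
After op 12 (add /vi/in/mty 88): {"akn":[[22,4],[83,45,22,10],[17,35],[66,25,19,62]],"ep":{"krr":[21,80,58],"l":50,"r":{"mk":61,"nk":56,"ybp":66,"yu":68},"v":{"bgz":34,"l":25,"s":4,"vq":84},"z":{"fk":76,"gg":77,"ku":95,"pek":52}},"vi":{"fn":[99,20,94,10],"in":{"cr":7,"l":98,"mty":88,"mx":43},"iov":94,"jeg":[95,26,66,31]},"wtr":[[89,56,22,97,32],[51,79,96],34,[67,27]]}
After op 13 (add /ep/n 18): {"akn":[[22,4],[83,45,22,10],[17,35],[66,25,19,62]],"ep":{"krr":[21,80,58],"l":50,"n":18,"r":{"mk":61,"nk":56,"ybp":66,"yu":68},"v":{"bgz":34,"l":25,"s":4,"vq":84},"z":{"fk":76,"gg":77,"ku":95,"pek":52}},"vi":{"fn":[99,20,94,10],"in":{"cr":7,"l":98,"mty":88,"mx":43},"iov":94,"jeg":[95,26,66,31]},"wtr":[[89,56,22,97,32],[51,79,96],34,[67,27]]}
After op 14 (replace /akn/3/3 33): {"akn":[[22,4],[83,45,22,10],[17,35],[66,25,19,33]],"ep":{"krr":[21,80,58],"l":50,"n":18,"r":{"mk":61,"nk":56,"ybp":66,"yu":68},"v":{"bgz":34,"l":25,"s":4,"vq":84},"z":{"fk":76,"gg":77,"ku":95,"pek":52}},"vi":{"fn":[99,20,94,10],"in":{"cr":7,"l":98,"mty":88,"mx":43},"iov":94,"jeg":[95,26,66,31]},"wtr":[[89,56,22,97,32],[51,79,96],34,[67,27]]}
After op 15 (remove /wtr): {"akn":[[22,4],[83,45,22,10],[17,35],[66,25,19,33]],"ep":{"krr":[21,80,58],"l":50,"n":18,"r":{"mk":61,"nk":56,"ybp":66,"yu":68},"v":{"bgz":34,"l":25,"s":4,"vq":84},"z":{"fk":76,"gg":77,"ku":95,"pek":52}},"vi":{"fn":[99,20,94,10],"in":{"cr":7,"l":98,"mty":88,"mx":43},"iov":94,"jeg":[95,26,66,31]}}
After op 16 (replace /akn/2/0 97): {"akn":[[22,4],[83,45,22,10],[97,35],[66,25,19,33]],"ep":{"krr":[21,80,58],"l":50,"n":18,"r":{"mk":61,"nk":56,"ybp":66,"yu":68},"v":{"bgz":34,"l":25,"s":4,"vq":84},"z":{"fk":76,"gg":77,"ku":95,"pek":52}},"vi":{"fn":[99,20,94,10],"in":{"cr":7,"l":98,"mty":88,"mx":43},"iov":94,"jeg":[95,26,66,31]}}
After op 17 (remove /ep/krr/1): {"akn":[[22,4],[83,45,22,10],[97,35],[66,25,19,33]],"ep":{"krr":[21,58],"l":50,"n":18,"r":{"mk":61,"nk":56,"ybp":66,"yu":68},"v":{"bgz":34,"l":25,"s":4,"vq":84},"z":{"fk":76,"gg":77,"ku":95,"pek":52}},"vi":{"fn":[99,20,94,10],"in":{"cr":7,"l":98,"mty":88,"mx":43},"iov":94,"jeg":[95,26,66,31]}}
Size at path /ep/z: 4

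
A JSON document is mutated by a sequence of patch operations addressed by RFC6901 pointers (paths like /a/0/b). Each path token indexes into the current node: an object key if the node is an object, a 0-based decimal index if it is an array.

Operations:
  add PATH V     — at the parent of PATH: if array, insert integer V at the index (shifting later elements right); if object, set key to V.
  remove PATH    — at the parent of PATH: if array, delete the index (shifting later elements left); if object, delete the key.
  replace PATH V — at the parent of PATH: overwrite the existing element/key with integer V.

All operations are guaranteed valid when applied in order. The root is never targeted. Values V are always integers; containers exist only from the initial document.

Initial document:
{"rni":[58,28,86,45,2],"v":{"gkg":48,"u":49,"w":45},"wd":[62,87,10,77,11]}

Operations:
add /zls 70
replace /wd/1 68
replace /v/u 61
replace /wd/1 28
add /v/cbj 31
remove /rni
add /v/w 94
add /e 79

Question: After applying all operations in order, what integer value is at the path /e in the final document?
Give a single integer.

After op 1 (add /zls 70): {"rni":[58,28,86,45,2],"v":{"gkg":48,"u":49,"w":45},"wd":[62,87,10,77,11],"zls":70}
After op 2 (replace /wd/1 68): {"rni":[58,28,86,45,2],"v":{"gkg":48,"u":49,"w":45},"wd":[62,68,10,77,11],"zls":70}
After op 3 (replace /v/u 61): {"rni":[58,28,86,45,2],"v":{"gkg":48,"u":61,"w":45},"wd":[62,68,10,77,11],"zls":70}
After op 4 (replace /wd/1 28): {"rni":[58,28,86,45,2],"v":{"gkg":48,"u":61,"w":45},"wd":[62,28,10,77,11],"zls":70}
After op 5 (add /v/cbj 31): {"rni":[58,28,86,45,2],"v":{"cbj":31,"gkg":48,"u":61,"w":45},"wd":[62,28,10,77,11],"zls":70}
After op 6 (remove /rni): {"v":{"cbj":31,"gkg":48,"u":61,"w":45},"wd":[62,28,10,77,11],"zls":70}
After op 7 (add /v/w 94): {"v":{"cbj":31,"gkg":48,"u":61,"w":94},"wd":[62,28,10,77,11],"zls":70}
After op 8 (add /e 79): {"e":79,"v":{"cbj":31,"gkg":48,"u":61,"w":94},"wd":[62,28,10,77,11],"zls":70}
Value at /e: 79

Answer: 79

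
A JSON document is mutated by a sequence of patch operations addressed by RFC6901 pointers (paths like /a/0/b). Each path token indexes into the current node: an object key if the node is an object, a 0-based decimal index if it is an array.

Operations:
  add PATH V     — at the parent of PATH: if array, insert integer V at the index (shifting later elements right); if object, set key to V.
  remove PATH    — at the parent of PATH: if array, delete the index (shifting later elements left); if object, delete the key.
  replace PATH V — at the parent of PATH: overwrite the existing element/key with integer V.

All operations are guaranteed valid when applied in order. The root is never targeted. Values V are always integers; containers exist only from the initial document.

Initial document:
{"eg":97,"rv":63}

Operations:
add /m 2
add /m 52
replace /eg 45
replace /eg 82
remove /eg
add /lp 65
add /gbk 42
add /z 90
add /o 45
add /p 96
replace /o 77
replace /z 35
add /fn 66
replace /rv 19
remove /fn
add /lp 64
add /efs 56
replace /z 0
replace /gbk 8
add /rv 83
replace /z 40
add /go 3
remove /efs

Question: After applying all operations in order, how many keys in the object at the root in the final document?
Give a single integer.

After op 1 (add /m 2): {"eg":97,"m":2,"rv":63}
After op 2 (add /m 52): {"eg":97,"m":52,"rv":63}
After op 3 (replace /eg 45): {"eg":45,"m":52,"rv":63}
After op 4 (replace /eg 82): {"eg":82,"m":52,"rv":63}
After op 5 (remove /eg): {"m":52,"rv":63}
After op 6 (add /lp 65): {"lp":65,"m":52,"rv":63}
After op 7 (add /gbk 42): {"gbk":42,"lp":65,"m":52,"rv":63}
After op 8 (add /z 90): {"gbk":42,"lp":65,"m":52,"rv":63,"z":90}
After op 9 (add /o 45): {"gbk":42,"lp":65,"m":52,"o":45,"rv":63,"z":90}
After op 10 (add /p 96): {"gbk":42,"lp":65,"m":52,"o":45,"p":96,"rv":63,"z":90}
After op 11 (replace /o 77): {"gbk":42,"lp":65,"m":52,"o":77,"p":96,"rv":63,"z":90}
After op 12 (replace /z 35): {"gbk":42,"lp":65,"m":52,"o":77,"p":96,"rv":63,"z":35}
After op 13 (add /fn 66): {"fn":66,"gbk":42,"lp":65,"m":52,"o":77,"p":96,"rv":63,"z":35}
After op 14 (replace /rv 19): {"fn":66,"gbk":42,"lp":65,"m":52,"o":77,"p":96,"rv":19,"z":35}
After op 15 (remove /fn): {"gbk":42,"lp":65,"m":52,"o":77,"p":96,"rv":19,"z":35}
After op 16 (add /lp 64): {"gbk":42,"lp":64,"m":52,"o":77,"p":96,"rv":19,"z":35}
After op 17 (add /efs 56): {"efs":56,"gbk":42,"lp":64,"m":52,"o":77,"p":96,"rv":19,"z":35}
After op 18 (replace /z 0): {"efs":56,"gbk":42,"lp":64,"m":52,"o":77,"p":96,"rv":19,"z":0}
After op 19 (replace /gbk 8): {"efs":56,"gbk":8,"lp":64,"m":52,"o":77,"p":96,"rv":19,"z":0}
After op 20 (add /rv 83): {"efs":56,"gbk":8,"lp":64,"m":52,"o":77,"p":96,"rv":83,"z":0}
After op 21 (replace /z 40): {"efs":56,"gbk":8,"lp":64,"m":52,"o":77,"p":96,"rv":83,"z":40}
After op 22 (add /go 3): {"efs":56,"gbk":8,"go":3,"lp":64,"m":52,"o":77,"p":96,"rv":83,"z":40}
After op 23 (remove /efs): {"gbk":8,"go":3,"lp":64,"m":52,"o":77,"p":96,"rv":83,"z":40}
Size at the root: 8

Answer: 8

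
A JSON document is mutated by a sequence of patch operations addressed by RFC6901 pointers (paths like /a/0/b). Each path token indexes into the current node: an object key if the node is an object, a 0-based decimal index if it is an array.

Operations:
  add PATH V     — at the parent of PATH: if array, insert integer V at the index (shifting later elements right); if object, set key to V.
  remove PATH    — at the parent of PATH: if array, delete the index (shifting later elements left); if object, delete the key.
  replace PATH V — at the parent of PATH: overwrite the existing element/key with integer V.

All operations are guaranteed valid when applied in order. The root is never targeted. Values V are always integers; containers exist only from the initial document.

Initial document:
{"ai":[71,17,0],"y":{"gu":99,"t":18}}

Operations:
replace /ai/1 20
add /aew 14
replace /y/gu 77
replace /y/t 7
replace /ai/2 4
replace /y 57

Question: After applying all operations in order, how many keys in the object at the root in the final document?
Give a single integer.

After op 1 (replace /ai/1 20): {"ai":[71,20,0],"y":{"gu":99,"t":18}}
After op 2 (add /aew 14): {"aew":14,"ai":[71,20,0],"y":{"gu":99,"t":18}}
After op 3 (replace /y/gu 77): {"aew":14,"ai":[71,20,0],"y":{"gu":77,"t":18}}
After op 4 (replace /y/t 7): {"aew":14,"ai":[71,20,0],"y":{"gu":77,"t":7}}
After op 5 (replace /ai/2 4): {"aew":14,"ai":[71,20,4],"y":{"gu":77,"t":7}}
After op 6 (replace /y 57): {"aew":14,"ai":[71,20,4],"y":57}
Size at the root: 3

Answer: 3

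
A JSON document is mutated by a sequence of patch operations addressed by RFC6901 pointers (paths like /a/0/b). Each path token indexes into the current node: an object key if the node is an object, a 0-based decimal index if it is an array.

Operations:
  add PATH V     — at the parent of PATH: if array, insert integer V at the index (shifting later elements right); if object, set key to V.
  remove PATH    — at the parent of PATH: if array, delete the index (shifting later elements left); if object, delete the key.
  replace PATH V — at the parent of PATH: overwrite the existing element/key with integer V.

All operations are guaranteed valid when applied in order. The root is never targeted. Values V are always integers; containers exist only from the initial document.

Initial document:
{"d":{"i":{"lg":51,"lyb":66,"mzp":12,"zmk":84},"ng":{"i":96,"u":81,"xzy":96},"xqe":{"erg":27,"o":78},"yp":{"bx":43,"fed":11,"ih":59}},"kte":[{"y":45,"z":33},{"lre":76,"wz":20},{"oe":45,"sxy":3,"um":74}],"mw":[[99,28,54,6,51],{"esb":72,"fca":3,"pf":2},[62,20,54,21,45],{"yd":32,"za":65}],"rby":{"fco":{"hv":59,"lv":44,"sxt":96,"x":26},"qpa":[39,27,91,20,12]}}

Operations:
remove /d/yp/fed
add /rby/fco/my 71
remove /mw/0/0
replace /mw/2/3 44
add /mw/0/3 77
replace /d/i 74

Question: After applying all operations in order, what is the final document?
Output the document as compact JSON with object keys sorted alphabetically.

After op 1 (remove /d/yp/fed): {"d":{"i":{"lg":51,"lyb":66,"mzp":12,"zmk":84},"ng":{"i":96,"u":81,"xzy":96},"xqe":{"erg":27,"o":78},"yp":{"bx":43,"ih":59}},"kte":[{"y":45,"z":33},{"lre":76,"wz":20},{"oe":45,"sxy":3,"um":74}],"mw":[[99,28,54,6,51],{"esb":72,"fca":3,"pf":2},[62,20,54,21,45],{"yd":32,"za":65}],"rby":{"fco":{"hv":59,"lv":44,"sxt":96,"x":26},"qpa":[39,27,91,20,12]}}
After op 2 (add /rby/fco/my 71): {"d":{"i":{"lg":51,"lyb":66,"mzp":12,"zmk":84},"ng":{"i":96,"u":81,"xzy":96},"xqe":{"erg":27,"o":78},"yp":{"bx":43,"ih":59}},"kte":[{"y":45,"z":33},{"lre":76,"wz":20},{"oe":45,"sxy":3,"um":74}],"mw":[[99,28,54,6,51],{"esb":72,"fca":3,"pf":2},[62,20,54,21,45],{"yd":32,"za":65}],"rby":{"fco":{"hv":59,"lv":44,"my":71,"sxt":96,"x":26},"qpa":[39,27,91,20,12]}}
After op 3 (remove /mw/0/0): {"d":{"i":{"lg":51,"lyb":66,"mzp":12,"zmk":84},"ng":{"i":96,"u":81,"xzy":96},"xqe":{"erg":27,"o":78},"yp":{"bx":43,"ih":59}},"kte":[{"y":45,"z":33},{"lre":76,"wz":20},{"oe":45,"sxy":3,"um":74}],"mw":[[28,54,6,51],{"esb":72,"fca":3,"pf":2},[62,20,54,21,45],{"yd":32,"za":65}],"rby":{"fco":{"hv":59,"lv":44,"my":71,"sxt":96,"x":26},"qpa":[39,27,91,20,12]}}
After op 4 (replace /mw/2/3 44): {"d":{"i":{"lg":51,"lyb":66,"mzp":12,"zmk":84},"ng":{"i":96,"u":81,"xzy":96},"xqe":{"erg":27,"o":78},"yp":{"bx":43,"ih":59}},"kte":[{"y":45,"z":33},{"lre":76,"wz":20},{"oe":45,"sxy":3,"um":74}],"mw":[[28,54,6,51],{"esb":72,"fca":3,"pf":2},[62,20,54,44,45],{"yd":32,"za":65}],"rby":{"fco":{"hv":59,"lv":44,"my":71,"sxt":96,"x":26},"qpa":[39,27,91,20,12]}}
After op 5 (add /mw/0/3 77): {"d":{"i":{"lg":51,"lyb":66,"mzp":12,"zmk":84},"ng":{"i":96,"u":81,"xzy":96},"xqe":{"erg":27,"o":78},"yp":{"bx":43,"ih":59}},"kte":[{"y":45,"z":33},{"lre":76,"wz":20},{"oe":45,"sxy":3,"um":74}],"mw":[[28,54,6,77,51],{"esb":72,"fca":3,"pf":2},[62,20,54,44,45],{"yd":32,"za":65}],"rby":{"fco":{"hv":59,"lv":44,"my":71,"sxt":96,"x":26},"qpa":[39,27,91,20,12]}}
After op 6 (replace /d/i 74): {"d":{"i":74,"ng":{"i":96,"u":81,"xzy":96},"xqe":{"erg":27,"o":78},"yp":{"bx":43,"ih":59}},"kte":[{"y":45,"z":33},{"lre":76,"wz":20},{"oe":45,"sxy":3,"um":74}],"mw":[[28,54,6,77,51],{"esb":72,"fca":3,"pf":2},[62,20,54,44,45],{"yd":32,"za":65}],"rby":{"fco":{"hv":59,"lv":44,"my":71,"sxt":96,"x":26},"qpa":[39,27,91,20,12]}}

Answer: {"d":{"i":74,"ng":{"i":96,"u":81,"xzy":96},"xqe":{"erg":27,"o":78},"yp":{"bx":43,"ih":59}},"kte":[{"y":45,"z":33},{"lre":76,"wz":20},{"oe":45,"sxy":3,"um":74}],"mw":[[28,54,6,77,51],{"esb":72,"fca":3,"pf":2},[62,20,54,44,45],{"yd":32,"za":65}],"rby":{"fco":{"hv":59,"lv":44,"my":71,"sxt":96,"x":26},"qpa":[39,27,91,20,12]}}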